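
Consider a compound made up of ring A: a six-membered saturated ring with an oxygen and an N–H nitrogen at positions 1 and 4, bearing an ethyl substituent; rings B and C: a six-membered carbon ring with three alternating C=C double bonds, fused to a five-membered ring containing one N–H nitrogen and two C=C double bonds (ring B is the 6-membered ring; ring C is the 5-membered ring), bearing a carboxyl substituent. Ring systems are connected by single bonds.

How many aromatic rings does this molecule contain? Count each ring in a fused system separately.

Ring A has only sp³ atoms, so it is not fully conjugated — not aromatic (morpholine).
Rings B and C form a fused bicyclic system (with one N–H) with 9 sp² atoms and 10 π electrons from ring double bonds plus a heteroatom lone pair. 10 = 4(2)+2, so the system is aromatic and both rings count as aromatic (indole).
Aromatic: B, C. Total: 2.

2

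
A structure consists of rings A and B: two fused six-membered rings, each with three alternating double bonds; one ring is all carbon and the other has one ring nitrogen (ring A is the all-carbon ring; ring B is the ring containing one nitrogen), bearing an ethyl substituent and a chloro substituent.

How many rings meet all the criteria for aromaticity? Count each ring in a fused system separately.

2

Rings A and B form a fused bicyclic system (with one nitrogen) with 10 sp² atoms and 10 π electrons from ring double bonds. 10 = 4(2)+2, so the system is aromatic and both rings count as aromatic (quinoline).
Aromatic: A, B. Total: 2.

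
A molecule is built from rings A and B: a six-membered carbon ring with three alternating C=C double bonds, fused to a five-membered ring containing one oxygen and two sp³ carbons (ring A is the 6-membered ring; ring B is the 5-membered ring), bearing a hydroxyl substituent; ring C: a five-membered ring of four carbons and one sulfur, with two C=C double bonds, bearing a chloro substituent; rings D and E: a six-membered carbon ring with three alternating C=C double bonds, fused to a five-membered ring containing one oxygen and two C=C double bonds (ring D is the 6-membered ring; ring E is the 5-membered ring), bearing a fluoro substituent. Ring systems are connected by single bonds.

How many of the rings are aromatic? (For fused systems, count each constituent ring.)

4

Ring A is planar and fully conjugated; 3 ring double bonds give 6 π electrons. Since 6 = 4n+2 (n=1), ring A is aromatic (benzene ring).
Ring B has two sp³ carbons, so it is not fully conjugated — not aromatic (oxolane ring).
Ring C is planar and fully conjugated; 2 ring double bonds (4 π electrons) plus a heteroatom lone pair (2) give 6 π electrons. Since 6 = 4n+2 (n=1), ring C is aromatic (thiophene).
Rings D and E form a fused bicyclic system (with one oxygen) with 9 sp² atoms and 10 π electrons from ring double bonds plus a heteroatom lone pair. 10 = 4(2)+2, so the system is aromatic and both rings count as aromatic (benzofuran).
Aromatic: A, C, D, E. Total: 4.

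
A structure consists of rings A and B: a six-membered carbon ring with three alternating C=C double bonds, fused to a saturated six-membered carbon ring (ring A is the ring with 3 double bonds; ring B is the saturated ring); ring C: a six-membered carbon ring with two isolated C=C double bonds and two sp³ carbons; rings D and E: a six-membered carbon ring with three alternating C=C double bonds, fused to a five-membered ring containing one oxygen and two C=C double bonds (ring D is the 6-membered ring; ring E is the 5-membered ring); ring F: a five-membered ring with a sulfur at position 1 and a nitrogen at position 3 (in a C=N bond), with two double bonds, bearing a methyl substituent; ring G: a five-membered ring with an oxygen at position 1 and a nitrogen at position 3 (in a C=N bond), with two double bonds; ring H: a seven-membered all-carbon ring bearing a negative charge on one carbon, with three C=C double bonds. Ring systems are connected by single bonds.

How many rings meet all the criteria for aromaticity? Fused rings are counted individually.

Ring A is planar and fully conjugated; 3 ring double bonds give 6 π electrons. Since 6 = 4n+2 (n=1), ring A is aromatic (benzene ring).
Ring B has four sp³ carbons, so it is not fully conjugated — not aromatic (cyclohexane ring).
Ring C has two sp³ carbons, so it is not fully conjugated — not aromatic (1,4-cyclohexadiene).
Rings D and E form a fused bicyclic system (with one oxygen) with 9 sp² atoms and 10 π electrons from ring double bonds plus a heteroatom lone pair. 10 = 4(2)+2, so the system is aromatic and both rings count as aromatic (benzofuran).
Ring F is fully conjugated (every ring atom contributes a p orbital); 2 ring double bonds (4 π electrons) plus a heteroatom lone pair (2) give 6 π electrons. That satisfies 4n+2 with n=1, so ring F is aromatic (thiazole).
Ring G has a continuous p-orbital overlap around the ring; 2 ring double bonds (4 π electrons) plus a heteroatom lone pair (2) give 6 π electrons. 6 = 4(1)+2, so ring G is aromatic (oxazole).
Ring H has only sp² ring atoms; a planar conformation would have a fully conjugated π system of 8 electrons. But 8 = 4(2), which is 4n not 4n+2, so ring H is not aromatic (cycloheptatrienyl anion).
Aromatic: A, D, E, F, G. Total: 5.

5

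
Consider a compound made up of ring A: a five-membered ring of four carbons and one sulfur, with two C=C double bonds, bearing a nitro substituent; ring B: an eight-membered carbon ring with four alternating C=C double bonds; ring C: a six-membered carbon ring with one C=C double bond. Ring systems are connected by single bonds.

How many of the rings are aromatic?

1

Ring A has a continuous p-orbital overlap around the ring; 2 ring double bonds (4 π electrons) plus a heteroatom lone pair (2) give 6 π electrons. That satisfies 4n+2 with n=1, so ring A is aromatic (thiophene).
Ring B has only sp² ring atoms; a planar conformation would have a fully conjugated π system of 8 electrons. But 8 = 4(2), which is 4n not 4n+2, so ring B is not aromatic (cyclooctatetraene) — cyclooctatetraene distorts into a non-planar tub to avoid antiaromaticity.
Ring C has four sp³ carbons, so it is not fully conjugated — not aromatic (cyclohexene).
Aromatic: A. Total: 1.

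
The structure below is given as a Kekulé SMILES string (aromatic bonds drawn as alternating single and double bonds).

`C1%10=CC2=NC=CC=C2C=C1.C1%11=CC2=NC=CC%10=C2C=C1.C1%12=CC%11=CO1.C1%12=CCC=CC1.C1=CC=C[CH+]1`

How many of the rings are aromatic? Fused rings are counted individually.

The SMILES encodes two fused six-membered rings, each with three alternating double bonds; one ring is all carbon and the other has one ring nitrogen; two fused six-membered rings, each with three alternating double bonds; one ring is all carbon and the other has one ring nitrogen; a five-membered ring of four carbons and one oxygen, with two C=C double bonds; a six-membered carbon ring with two isolated C=C double bonds and two sp³ carbons; a five-membered all-carbon ring bearing a positive charge on one carbon, with two C=C double bonds.
The fused 6/6-membered bicyclic (with one nitrogen) is a single π system with 10 sp² atoms and 10 π electrons from ring double bonds. 10 = 4(2)+2, so the system is aromatic and both rings count as aromatic (quinoline).
The fused 6/6-membered bicyclic (with one nitrogen) is a single π system with 10 sp² atoms and 10 π electrons from ring double bonds. 10 = 4(2)+2, so the system is aromatic and both rings count as aromatic (quinoline).
The 5-membered ring with one oxygen has a continuous p-orbital overlap around the ring; 2 ring double bonds (4 π electrons) plus a heteroatom lone pair (2) give 6 π electrons. 6 = 4(1)+2, so it is aromatic (furan).
The 6-membered ring has two sp³ carbons, so it is not fully conjugated — not aromatic (1,4-cyclohexadiene).
The 5-membered ring has only sp² ring atoms; a planar conformation would have a fully conjugated π system of 4 electrons. But 4 = 4(1), which is 4n not 4n+2, so it is not aromatic (cyclopentadienyl cation).
5 of the 7 rings are aromatic. Total: 5.

5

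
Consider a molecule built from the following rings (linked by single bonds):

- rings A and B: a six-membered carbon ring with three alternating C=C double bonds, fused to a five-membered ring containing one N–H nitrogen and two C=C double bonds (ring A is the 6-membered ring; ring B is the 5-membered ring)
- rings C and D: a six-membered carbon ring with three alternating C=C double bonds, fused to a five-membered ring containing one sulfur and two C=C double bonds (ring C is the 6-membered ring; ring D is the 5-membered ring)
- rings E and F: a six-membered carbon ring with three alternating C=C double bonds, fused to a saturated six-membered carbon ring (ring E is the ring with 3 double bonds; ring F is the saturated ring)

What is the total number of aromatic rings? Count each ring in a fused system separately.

Rings A and B form a fused bicyclic system (with one N–H) with 9 sp² atoms and 10 π electrons from ring double bonds plus a heteroatom lone pair. 10 = 4(2)+2, so the system is aromatic and both rings count as aromatic (indole).
Rings C and D form a fused bicyclic system (with one sulfur) with 9 sp² atoms and 10 π electrons from ring double bonds plus a heteroatom lone pair. 10 = 4(2)+2, so the system is aromatic and both rings count as aromatic (benzothiophene).
Ring E is fully conjugated (every ring atom contributes a p orbital); 3 ring double bonds give 6 π electrons. 6 = 4(1)+2, so ring E is aromatic (benzene ring).
Ring F has four sp³ carbons, so it is not fully conjugated — not aromatic (cyclohexane ring).
Aromatic: A, B, C, D, E. Total: 5.

5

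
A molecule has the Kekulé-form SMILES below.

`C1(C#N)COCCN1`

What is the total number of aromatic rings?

The SMILES encodes a six-membered saturated ring with an oxygen and an N–H nitrogen at positions 1 and 4.
The 6-membered ring with one oxygen and one N–H (1,4) has only sp³ atoms, so it is not fully conjugated — not aromatic (morpholine).

0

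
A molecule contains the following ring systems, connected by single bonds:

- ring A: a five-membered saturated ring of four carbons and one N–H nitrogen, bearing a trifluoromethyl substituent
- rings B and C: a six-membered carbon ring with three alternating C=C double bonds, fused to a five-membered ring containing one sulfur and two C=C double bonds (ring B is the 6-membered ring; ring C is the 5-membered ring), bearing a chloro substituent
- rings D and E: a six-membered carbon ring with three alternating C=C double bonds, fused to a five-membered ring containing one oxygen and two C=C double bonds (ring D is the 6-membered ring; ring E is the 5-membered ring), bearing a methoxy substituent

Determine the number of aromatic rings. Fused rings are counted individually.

4

Ring A has only sp³ atoms, so it is not fully conjugated — not aromatic (pyrrolidine).
Rings B and C form a fused bicyclic system (with one sulfur) with 9 sp² atoms and 10 π electrons from ring double bonds plus a heteroatom lone pair. 10 = 4(2)+2, so the system is aromatic and both rings count as aromatic (benzothiophene).
Rings D and E form a fused bicyclic system (with one oxygen) with 9 sp² atoms and 10 π electrons from ring double bonds plus a heteroatom lone pair. 10 = 4(2)+2, so the system is aromatic and both rings count as aromatic (benzofuran).
Aromatic: B, C, D, E. Total: 4.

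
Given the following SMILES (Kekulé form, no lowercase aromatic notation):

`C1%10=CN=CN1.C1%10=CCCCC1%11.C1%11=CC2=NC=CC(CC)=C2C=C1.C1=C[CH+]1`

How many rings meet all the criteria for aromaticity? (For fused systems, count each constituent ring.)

4

The SMILES encodes a five-membered ring with nitrogens at positions 1 and 3 (one bearing H, one in a C=N bond) and two double bonds; a six-membered carbon ring with one C=C double bond; two fused six-membered rings, each with three alternating double bonds; one ring is all carbon and the other has one ring nitrogen; a three-membered all-carbon ring bearing a positive charge on one carbon, with one C=C double bond.
The 5-membered ring with two nitrogens (one N–H, one =N–) is fully conjugated (every ring atom contributes a p orbital); 2 ring double bonds (4 π electrons) plus a heteroatom lone pair (2) give 6 π electrons. 6 = 4(1)+2, so it is aromatic (imidazole).
The 6-membered ring has four sp³ carbons, so it is not fully conjugated — not aromatic (cyclohexene).
The fused 6/6-membered bicyclic (with one nitrogen) is a single π system with 10 sp² atoms and 10 π electrons from ring double bonds. 10 = 4(2)+2, so the system is aromatic and both rings count as aromatic (quinoline).
The 3-membered ring is planar and fully conjugated; 1 ring double bond (2 π electrons) plus the carbocation's empty p orbital (0, but keeps the ring conjugated) give 2 π electrons. 2 = 4(0)+2, so it is aromatic (cyclopropenyl cation).
4 of the 5 rings are aromatic. Total: 4.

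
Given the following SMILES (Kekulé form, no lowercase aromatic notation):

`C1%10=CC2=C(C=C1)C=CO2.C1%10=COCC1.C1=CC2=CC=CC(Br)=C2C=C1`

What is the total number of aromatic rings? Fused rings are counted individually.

The SMILES encodes a six-membered carbon ring with three alternating C=C double bonds, fused to a five-membered ring containing one oxygen and two C=C double bonds; a five-membered ring of four carbons and one oxygen, with one C=C double bond and two sp³ carbons; two fused six-membered carbon rings, each with three alternating C=C double bonds.
The fused 6/5-membered bicyclic (with one oxygen) is a single π system with 9 sp² atoms and 10 π electrons from ring double bonds plus a heteroatom lone pair. 10 = 4(2)+2, so the system is aromatic and both rings count as aromatic (benzofuran).
The 5-membered ring with one oxygen has two sp³ carbons, so it is not fully conjugated — not aromatic (2,3-dihydrofuran).
The fused 6/6-membered bicyclic is a single π system with 10 sp² atoms and 10 π electrons from ring double bonds. 10 = 4(2)+2, so the system is aromatic and both rings count as aromatic (naphthalene).
4 of the 5 rings are aromatic. Total: 4.

4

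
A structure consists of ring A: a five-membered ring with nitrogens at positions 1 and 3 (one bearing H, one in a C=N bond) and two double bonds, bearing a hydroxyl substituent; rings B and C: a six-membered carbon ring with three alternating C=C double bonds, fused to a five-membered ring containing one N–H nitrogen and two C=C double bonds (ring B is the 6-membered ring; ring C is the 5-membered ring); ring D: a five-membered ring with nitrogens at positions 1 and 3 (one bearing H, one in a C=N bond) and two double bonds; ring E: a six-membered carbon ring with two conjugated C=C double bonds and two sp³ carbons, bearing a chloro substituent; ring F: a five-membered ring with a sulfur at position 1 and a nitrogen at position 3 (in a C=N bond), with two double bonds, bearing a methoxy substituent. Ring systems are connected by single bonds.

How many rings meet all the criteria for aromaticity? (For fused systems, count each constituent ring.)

Ring A has a continuous p-orbital overlap around the ring; 2 ring double bonds (4 π electrons) plus a heteroatom lone pair (2) give 6 π electrons. 6 = 4(1)+2, so ring A is aromatic (imidazole).
Rings B and C form a fused bicyclic system (with one N–H) with 9 sp² atoms and 10 π electrons from ring double bonds plus a heteroatom lone pair. 10 = 4(2)+2, so the system is aromatic and both rings count as aromatic (indole).
Ring D has a continuous p-orbital overlap around the ring; 2 ring double bonds (4 π electrons) plus a heteroatom lone pair (2) give 6 π electrons. That satisfies 4n+2 with n=1, so ring D is aromatic (imidazole).
Ring E has two sp³ carbons, so it is not fully conjugated — not aromatic (1,3-cyclohexadiene).
Ring F is fully conjugated (every ring atom contributes a p orbital); 2 ring double bonds (4 π electrons) plus a heteroatom lone pair (2) give 6 π electrons. 6 = 4(1)+2, so ring F is aromatic (thiazole).
Aromatic: A, B, C, D, F. Total: 5.

5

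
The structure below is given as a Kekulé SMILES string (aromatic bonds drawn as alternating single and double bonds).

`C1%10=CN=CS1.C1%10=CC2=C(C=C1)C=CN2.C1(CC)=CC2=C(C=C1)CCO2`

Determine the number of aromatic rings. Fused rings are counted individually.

4

The SMILES encodes a five-membered ring with a sulfur at position 1 and a nitrogen at position 3 (in a C=N bond), with two double bonds; a six-membered carbon ring with three alternating C=C double bonds, fused to a five-membered ring containing one N–H nitrogen and two C=C double bonds; a six-membered carbon ring with three alternating C=C double bonds, fused to a five-membered ring containing one oxygen and two sp³ carbons.
The 5-membered ring with one sulfur and one =N– is planar and fully conjugated; 2 ring double bonds (4 π electrons) plus a heteroatom lone pair (2) give 6 π electrons. 6 = 4(1)+2, so it is aromatic (thiazole).
The fused 6/5-membered bicyclic (with one N–H) is a single π system with 9 sp² atoms and 10 π electrons from ring double bonds plus a heteroatom lone pair. 10 = 4(2)+2, so the system is aromatic and both rings count as aromatic (indole).
The 6-membered ring is fully conjugated (every ring atom contributes a p orbital); 3 ring double bonds give 6 π electrons. Since 6 = 4n+2 (n=1), it is aromatic (benzene ring).
The 5-membered ring with one oxygen has two sp³ carbons, so it is not fully conjugated — not aromatic (oxolane ring).
4 of the 5 rings are aromatic. Total: 4.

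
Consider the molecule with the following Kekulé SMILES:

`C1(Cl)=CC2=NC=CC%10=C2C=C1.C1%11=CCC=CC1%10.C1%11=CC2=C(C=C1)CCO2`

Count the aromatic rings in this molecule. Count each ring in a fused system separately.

3

The SMILES encodes two fused six-membered rings, each with three alternating double bonds; one ring is all carbon and the other has one ring nitrogen; a six-membered carbon ring with two isolated C=C double bonds and two sp³ carbons; a six-membered carbon ring with three alternating C=C double bonds, fused to a five-membered ring containing one oxygen and two sp³ carbons.
The fused 6/6-membered bicyclic (with one nitrogen) is a single π system with 10 sp² atoms and 10 π electrons from ring double bonds. 10 = 4(2)+2, so the system is aromatic and both rings count as aromatic (quinoline).
The 6-membered ring has two sp³ carbons, so it is not fully conjugated — not aromatic (1,4-cyclohexadiene).
The second 6-membered ring is planar and fully conjugated; 3 ring double bonds give 6 π electrons. That satisfies 4n+2 with n=1, so it is aromatic (benzene ring).
The 5-membered ring with one oxygen has two sp³ carbons, so it is not fully conjugated — not aromatic (oxolane ring).
3 of the 5 rings are aromatic. Total: 3.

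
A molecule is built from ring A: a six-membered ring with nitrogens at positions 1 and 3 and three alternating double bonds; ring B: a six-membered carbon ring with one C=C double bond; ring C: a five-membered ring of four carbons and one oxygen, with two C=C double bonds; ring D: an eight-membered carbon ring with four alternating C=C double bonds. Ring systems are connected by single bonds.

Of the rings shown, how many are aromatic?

2

Ring A is fully conjugated (every ring atom contributes a p orbital); 3 ring double bonds give 6 π electrons. 6 = 4(1)+2, so ring A is aromatic (pyrimidine).
Ring B has four sp³ carbons, so it is not fully conjugated — not aromatic (cyclohexene).
Ring C is planar and fully conjugated; 2 ring double bonds (4 π electrons) plus a heteroatom lone pair (2) give 6 π electrons. 6 = 4(1)+2, so ring C is aromatic (furan).
Ring D has only sp² ring atoms; a planar conformation would have a fully conjugated π system of 8 electrons. But 8 = 4(2), which is 4n not 4n+2, so ring D is not aromatic (cyclooctatetraene) — cyclooctatetraene distorts into a non-planar tub to avoid antiaromaticity.
Aromatic: A, C. Total: 2.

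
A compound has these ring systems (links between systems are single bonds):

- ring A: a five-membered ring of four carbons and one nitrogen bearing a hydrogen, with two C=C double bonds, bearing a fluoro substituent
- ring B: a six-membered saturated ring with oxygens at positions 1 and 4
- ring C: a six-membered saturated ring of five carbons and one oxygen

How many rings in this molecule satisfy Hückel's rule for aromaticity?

1

Ring A is planar and fully conjugated; 2 ring double bonds (4 π electrons) plus a heteroatom lone pair (2) give 6 π electrons. That satisfies 4n+2 with n=1, so ring A is aromatic (pyrrole).
Ring B has only sp³ atoms, so it is not fully conjugated — not aromatic (1,4-dioxane).
Ring C has only sp³ atoms, so it is not fully conjugated — not aromatic (tetrahydropyran).
Aromatic: A. Total: 1.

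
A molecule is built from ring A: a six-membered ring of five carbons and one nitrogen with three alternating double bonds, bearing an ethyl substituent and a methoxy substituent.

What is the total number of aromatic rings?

1

Ring A is fully conjugated (every ring atom contributes a p orbital); 3 ring double bonds give 6 π electrons. That satisfies 4n+2 with n=1, so ring A is aromatic (pyridine).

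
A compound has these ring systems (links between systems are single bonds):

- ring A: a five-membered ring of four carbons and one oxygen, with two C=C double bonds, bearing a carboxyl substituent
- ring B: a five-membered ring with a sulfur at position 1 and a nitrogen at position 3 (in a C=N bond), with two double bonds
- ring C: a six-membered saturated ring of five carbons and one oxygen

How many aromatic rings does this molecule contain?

Ring A is planar and fully conjugated; 2 ring double bonds (4 π electrons) plus a heteroatom lone pair (2) give 6 π electrons. Since 6 = 4n+2 (n=1), ring A is aromatic (furan).
Ring B is planar and fully conjugated; 2 ring double bonds (4 π electrons) plus a heteroatom lone pair (2) give 6 π electrons. Since 6 = 4n+2 (n=1), ring B is aromatic (thiazole).
Ring C has only sp³ atoms, so it is not fully conjugated — not aromatic (tetrahydropyran).
Aromatic: A, B. Total: 2.

2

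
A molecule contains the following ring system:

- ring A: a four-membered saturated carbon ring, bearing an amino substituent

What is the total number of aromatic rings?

Ring A has only sp³ atoms, so it is not fully conjugated — not aromatic (cyclobutane).

0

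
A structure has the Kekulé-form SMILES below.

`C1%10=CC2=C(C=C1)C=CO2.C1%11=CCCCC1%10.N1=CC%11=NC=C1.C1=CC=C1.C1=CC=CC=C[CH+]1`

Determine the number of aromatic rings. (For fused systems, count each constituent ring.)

4

The SMILES encodes a six-membered carbon ring with three alternating C=C double bonds, fused to a five-membered ring containing one oxygen and two C=C double bonds; a six-membered carbon ring with one C=C double bond; a six-membered ring with nitrogens at positions 1 and 4 and three alternating double bonds; a four-membered carbon ring with two alternating C=C double bonds; a seven-membered all-carbon ring bearing a positive charge on one carbon, with three C=C double bonds.
The fused 6/5-membered bicyclic (with one oxygen) is a single π system with 9 sp² atoms and 10 π electrons from ring double bonds plus a heteroatom lone pair. 10 = 4(2)+2, so the system is aromatic and both rings count as aromatic (benzofuran).
The 6-membered ring has four sp³ carbons, so it is not fully conjugated — not aromatic (cyclohexene).
The 6-membered ring with two nitrogens (1,4) is fully conjugated (every ring atom contributes a p orbital); 3 ring double bonds give 6 π electrons. That satisfies 4n+2 with n=1, so it is aromatic (pyrazine).
The 4-membered ring has only sp² ring atoms; a planar conformation would have a fully conjugated π system of 4 electrons. But 4 = 4(1), which is 4n not 4n+2, so it is not aromatic (cyclobutadiene) — cyclobutadiene is antiaromatic and distorts to a rectangle.
The 7-membered ring is planar and fully conjugated; 3 ring double bonds (6 π electrons) plus the carbocation's empty p orbital (0, but keeps the ring conjugated) give 6 π electrons. Since 6 = 4n+2 (n=1), it is aromatic (tropylium cation).
4 of the 6 rings are aromatic. Total: 4.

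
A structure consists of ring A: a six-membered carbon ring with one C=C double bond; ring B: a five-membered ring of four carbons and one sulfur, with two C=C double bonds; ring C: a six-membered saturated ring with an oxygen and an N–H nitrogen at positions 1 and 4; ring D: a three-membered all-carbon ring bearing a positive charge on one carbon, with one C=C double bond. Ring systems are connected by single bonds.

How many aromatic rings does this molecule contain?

2

Ring A has four sp³ carbons, so it is not fully conjugated — not aromatic (cyclohexene).
Ring B is planar and fully conjugated; 2 ring double bonds (4 π electrons) plus a heteroatom lone pair (2) give 6 π electrons. 6 = 4(1)+2, so ring B is aromatic (thiophene).
Ring C has only sp³ atoms, so it is not fully conjugated — not aromatic (morpholine).
Ring D has a continuous p-orbital overlap around the ring; 1 ring double bond (2 π electrons) plus the carbocation's empty p orbital (0, but keeps the ring conjugated) give 2 π electrons. 2 = 4(0)+2, so ring D is aromatic (cyclopropenyl cation).
Aromatic: B, D. Total: 2.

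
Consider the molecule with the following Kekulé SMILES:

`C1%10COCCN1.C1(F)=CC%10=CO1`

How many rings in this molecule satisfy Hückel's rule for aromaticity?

1

The SMILES encodes a six-membered saturated ring with an oxygen and an N–H nitrogen at positions 1 and 4; a five-membered ring of four carbons and one oxygen, with two C=C double bonds.
The 6-membered ring with one oxygen and one N–H (1,4) has only sp³ atoms, so it is not fully conjugated — not aromatic (morpholine).
The 5-membered ring with one oxygen is planar and fully conjugated; 2 ring double bonds (4 π electrons) plus a heteroatom lone pair (2) give 6 π electrons. Since 6 = 4n+2 (n=1), it is aromatic (furan).
1 of the 2 rings is aromatic. Total: 1.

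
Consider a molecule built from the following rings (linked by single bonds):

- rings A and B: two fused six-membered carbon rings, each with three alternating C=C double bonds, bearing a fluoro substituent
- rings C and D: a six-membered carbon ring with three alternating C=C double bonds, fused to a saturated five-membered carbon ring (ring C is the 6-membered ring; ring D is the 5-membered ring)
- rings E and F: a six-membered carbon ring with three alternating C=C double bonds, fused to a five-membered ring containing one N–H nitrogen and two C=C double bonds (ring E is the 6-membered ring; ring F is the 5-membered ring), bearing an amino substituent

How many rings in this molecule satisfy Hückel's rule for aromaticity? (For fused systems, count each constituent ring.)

Rings A and B form a fused bicyclic system with 10 sp² atoms and 10 π electrons from ring double bonds. 10 = 4(2)+2, so the system is aromatic and both rings count as aromatic (naphthalene).
Ring C is planar and fully conjugated; 3 ring double bonds give 6 π electrons. 6 = 4(1)+2, so ring C is aromatic (benzene ring).
Ring D has three sp³ carbons, so it is not fully conjugated — not aromatic (cyclopentane ring).
Rings E and F form a fused bicyclic system (with one N–H) with 9 sp² atoms and 10 π electrons from ring double bonds plus a heteroatom lone pair. 10 = 4(2)+2, so the system is aromatic and both rings count as aromatic (indole).
Aromatic: A, B, C, E, F. Total: 5.

5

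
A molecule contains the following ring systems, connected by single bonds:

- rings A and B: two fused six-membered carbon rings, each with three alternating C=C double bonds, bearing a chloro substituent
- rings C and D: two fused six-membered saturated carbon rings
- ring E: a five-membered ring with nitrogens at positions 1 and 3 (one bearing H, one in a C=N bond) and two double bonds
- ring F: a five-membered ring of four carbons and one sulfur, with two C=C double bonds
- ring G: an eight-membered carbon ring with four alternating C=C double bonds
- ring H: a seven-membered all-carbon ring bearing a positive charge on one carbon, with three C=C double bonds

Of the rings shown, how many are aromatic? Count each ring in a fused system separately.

Rings A and B form a fused bicyclic system with 10 sp² atoms and 10 π electrons from ring double bonds. 10 = 4(2)+2, so the system is aromatic and both rings count as aromatic (naphthalene).
Ring C has only sp³ atoms, so it is not fully conjugated — not aromatic (cyclohexane ring).
Ring D has only sp³ atoms, so it is not fully conjugated — not aromatic (cyclohexane ring).
Ring E has a continuous p-orbital overlap around the ring; 2 ring double bonds (4 π electrons) plus a heteroatom lone pair (2) give 6 π electrons. That satisfies 4n+2 with n=1, so ring E is aromatic (imidazole).
Ring F is planar and fully conjugated; 2 ring double bonds (4 π electrons) plus a heteroatom lone pair (2) give 6 π electrons. Since 6 = 4n+2 (n=1), ring F is aromatic (thiophene).
Ring G has only sp² ring atoms; a planar conformation would have a fully conjugated π system of 8 electrons. But 8 = 4(2), which is 4n not 4n+2, so ring G is not aromatic (cyclooctatetraene) — cyclooctatetraene distorts into a non-planar tub to avoid antiaromaticity.
Ring H has a continuous p-orbital overlap around the ring; 3 ring double bonds (6 π electrons) plus the carbocation's empty p orbital (0, but keeps the ring conjugated) give 6 π electrons. Since 6 = 4n+2 (n=1), ring H is aromatic (tropylium cation).
Aromatic: A, B, E, F, H. Total: 5.

5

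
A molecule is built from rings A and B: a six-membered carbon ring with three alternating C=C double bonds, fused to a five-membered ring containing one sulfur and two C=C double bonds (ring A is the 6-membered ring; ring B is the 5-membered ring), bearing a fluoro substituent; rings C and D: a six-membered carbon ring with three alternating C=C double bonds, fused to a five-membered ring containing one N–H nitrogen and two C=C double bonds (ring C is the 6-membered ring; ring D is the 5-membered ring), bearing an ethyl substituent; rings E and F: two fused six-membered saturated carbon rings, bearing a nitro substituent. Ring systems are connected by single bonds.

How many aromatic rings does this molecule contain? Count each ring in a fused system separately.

Rings A and B form a fused bicyclic system (with one sulfur) with 9 sp² atoms and 10 π electrons from ring double bonds plus a heteroatom lone pair. 10 = 4(2)+2, so the system is aromatic and both rings count as aromatic (benzothiophene).
Rings C and D form a fused bicyclic system (with one N–H) with 9 sp² atoms and 10 π electrons from ring double bonds plus a heteroatom lone pair. 10 = 4(2)+2, so the system is aromatic and both rings count as aromatic (indole).
Ring E has only sp³ atoms, so it is not fully conjugated — not aromatic (cyclohexane ring).
Ring F has only sp³ atoms, so it is not fully conjugated — not aromatic (cyclohexane ring).
Aromatic: A, B, C, D. Total: 4.

4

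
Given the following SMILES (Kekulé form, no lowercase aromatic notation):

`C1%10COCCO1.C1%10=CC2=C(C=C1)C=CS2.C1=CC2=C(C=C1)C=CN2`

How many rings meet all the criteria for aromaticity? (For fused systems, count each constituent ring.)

4

The SMILES encodes a six-membered saturated ring with oxygens at positions 1 and 4; a six-membered carbon ring with three alternating C=C double bonds, fused to a five-membered ring containing one sulfur and two C=C double bonds; a six-membered carbon ring with three alternating C=C double bonds, fused to a five-membered ring containing one N–H nitrogen and two C=C double bonds.
The 6-membered ring with two oxygens (1,4) has only sp³ atoms, so it is not fully conjugated — not aromatic (1,4-dioxane).
The fused 6/5-membered bicyclic (with one sulfur) is a single π system with 9 sp² atoms and 10 π electrons from ring double bonds plus a heteroatom lone pair. 10 = 4(2)+2, so the system is aromatic and both rings count as aromatic (benzothiophene).
The fused 6/5-membered bicyclic (with one N–H) is a single π system with 9 sp² atoms and 10 π electrons from ring double bonds plus a heteroatom lone pair. 10 = 4(2)+2, so the system is aromatic and both rings count as aromatic (indole).
4 of the 5 rings are aromatic. Total: 4.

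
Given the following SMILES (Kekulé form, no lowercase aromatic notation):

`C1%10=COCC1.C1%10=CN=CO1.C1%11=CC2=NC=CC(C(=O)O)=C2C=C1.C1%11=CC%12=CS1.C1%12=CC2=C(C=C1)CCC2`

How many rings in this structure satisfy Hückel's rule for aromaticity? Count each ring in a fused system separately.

The SMILES encodes a five-membered ring of four carbons and one oxygen, with one C=C double bond and two sp³ carbons; a five-membered ring with an oxygen at position 1 and a nitrogen at position 3 (in a C=N bond), with two double bonds; two fused six-membered rings, each with three alternating double bonds; one ring is all carbon and the other has one ring nitrogen; a five-membered ring of four carbons and one sulfur, with two C=C double bonds; a six-membered carbon ring with three alternating C=C double bonds, fused to a saturated five-membered carbon ring.
The 5-membered ring with one oxygen has two sp³ carbons, so it is not fully conjugated — not aromatic (2,3-dihydrofuran).
The 5-membered ring with one oxygen and one =N– has a continuous p-orbital overlap around the ring; 2 ring double bonds (4 π electrons) plus a heteroatom lone pair (2) give 6 π electrons. Since 6 = 4n+2 (n=1), it is aromatic (oxazole).
The fused 6/6-membered bicyclic (with one nitrogen) is a single π system with 10 sp² atoms and 10 π electrons from ring double bonds. 10 = 4(2)+2, so the system is aromatic and both rings count as aromatic (quinoline).
The 5-membered ring with one sulfur is fully conjugated (every ring atom contributes a p orbital); 2 ring double bonds (4 π electrons) plus a heteroatom lone pair (2) give 6 π electrons. Since 6 = 4n+2 (n=1), it is aromatic (thiophene).
The 6-membered ring is planar and fully conjugated; 3 ring double bonds give 6 π electrons. 6 = 4(1)+2, so it is aromatic (benzene ring).
The 5-membered ring has three sp³ carbons, so it is not fully conjugated — not aromatic (cyclopentane ring).
5 of the 7 rings are aromatic. Total: 5.

5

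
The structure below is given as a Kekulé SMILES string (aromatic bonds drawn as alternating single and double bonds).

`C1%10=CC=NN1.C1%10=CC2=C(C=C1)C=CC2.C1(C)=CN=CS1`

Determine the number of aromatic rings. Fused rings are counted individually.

The SMILES encodes a five-membered ring with two adjacent nitrogens (one bearing H, one in a double bond) and two double bonds; a six-membered carbon ring with three alternating C=C double bonds, fused to a five-membered carbon ring containing one C=C double bond and one sp³ carbon; a five-membered ring with a sulfur at position 1 and a nitrogen at position 3 (in a C=N bond), with two double bonds.
The 5-membered ring with two adjacent nitrogens (one N–H, one =N–) has a continuous p-orbital overlap around the ring; 2 ring double bonds (4 π electrons) plus a heteroatom lone pair (2) give 6 π electrons. That satisfies 4n+2 with n=1, so it is aromatic (pyrazole).
The 6-membered ring has a continuous p-orbital overlap around the ring; 3 ring double bonds give 6 π electrons. 6 = 4(1)+2, so it is aromatic (benzene ring).
The 5-membered ring has one sp³ carbon, so it is not fully conjugated — not aromatic (cyclopentene ring).
The 5-membered ring with one sulfur and one =N– is planar and fully conjugated; 2 ring double bonds (4 π electrons) plus a heteroatom lone pair (2) give 6 π electrons. Since 6 = 4n+2 (n=1), it is aromatic (thiazole).
3 of the 4 rings are aromatic. Total: 3.

3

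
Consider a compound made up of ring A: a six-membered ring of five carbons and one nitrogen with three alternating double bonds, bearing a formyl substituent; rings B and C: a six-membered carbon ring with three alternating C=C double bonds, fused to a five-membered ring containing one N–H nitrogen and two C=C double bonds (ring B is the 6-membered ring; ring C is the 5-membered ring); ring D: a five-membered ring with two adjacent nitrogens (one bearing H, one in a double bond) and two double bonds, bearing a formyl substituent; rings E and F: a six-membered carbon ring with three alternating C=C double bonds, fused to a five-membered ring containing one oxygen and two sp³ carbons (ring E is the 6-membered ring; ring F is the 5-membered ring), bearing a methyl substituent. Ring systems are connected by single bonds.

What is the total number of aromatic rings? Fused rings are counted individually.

5

Ring A is fully conjugated (every ring atom contributes a p orbital); 3 ring double bonds give 6 π electrons. 6 = 4(1)+2, so ring A is aromatic (pyridine).
Rings B and C form a fused bicyclic system (with one N–H) with 9 sp² atoms and 10 π electrons from ring double bonds plus a heteroatom lone pair. 10 = 4(2)+2, so the system is aromatic and both rings count as aromatic (indole).
Ring D is fully conjugated (every ring atom contributes a p orbital); 2 ring double bonds (4 π electrons) plus a heteroatom lone pair (2) give 6 π electrons. Since 6 = 4n+2 (n=1), ring D is aromatic (pyrazole).
Ring E has a continuous p-orbital overlap around the ring; 3 ring double bonds give 6 π electrons. Since 6 = 4n+2 (n=1), ring E is aromatic (benzene ring).
Ring F has two sp³ carbons, so it is not fully conjugated — not aromatic (oxolane ring).
Aromatic: A, B, C, D, E. Total: 5.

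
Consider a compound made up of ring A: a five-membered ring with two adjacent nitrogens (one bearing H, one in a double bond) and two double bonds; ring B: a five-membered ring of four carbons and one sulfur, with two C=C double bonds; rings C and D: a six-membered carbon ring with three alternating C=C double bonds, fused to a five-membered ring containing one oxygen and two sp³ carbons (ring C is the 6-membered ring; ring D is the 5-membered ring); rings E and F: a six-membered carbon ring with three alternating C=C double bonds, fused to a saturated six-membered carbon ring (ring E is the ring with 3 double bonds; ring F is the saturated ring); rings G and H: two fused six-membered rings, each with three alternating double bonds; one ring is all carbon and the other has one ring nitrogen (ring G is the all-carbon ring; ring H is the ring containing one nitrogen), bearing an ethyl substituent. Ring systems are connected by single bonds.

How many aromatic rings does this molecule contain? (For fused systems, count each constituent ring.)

6

Ring A has a continuous p-orbital overlap around the ring; 2 ring double bonds (4 π electrons) plus a heteroatom lone pair (2) give 6 π electrons. Since 6 = 4n+2 (n=1), ring A is aromatic (pyrazole).
Ring B has a continuous p-orbital overlap around the ring; 2 ring double bonds (4 π electrons) plus a heteroatom lone pair (2) give 6 π electrons. Since 6 = 4n+2 (n=1), ring B is aromatic (thiophene).
Ring C has a continuous p-orbital overlap around the ring; 3 ring double bonds give 6 π electrons. That satisfies 4n+2 with n=1, so ring C is aromatic (benzene ring).
Ring D has two sp³ carbons, so it is not fully conjugated — not aromatic (oxolane ring).
Ring E has a continuous p-orbital overlap around the ring; 3 ring double bonds give 6 π electrons. That satisfies 4n+2 with n=1, so ring E is aromatic (benzene ring).
Ring F has four sp³ carbons, so it is not fully conjugated — not aromatic (cyclohexane ring).
Rings G and H form a fused bicyclic system (with one nitrogen) with 10 sp² atoms and 10 π electrons from ring double bonds. 10 = 4(2)+2, so the system is aromatic and both rings count as aromatic (quinoline).
Aromatic: A, B, C, E, G, H. Total: 6.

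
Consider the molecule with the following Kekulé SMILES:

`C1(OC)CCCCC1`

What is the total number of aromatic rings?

0

The SMILES encodes a six-membered saturated carbon ring.
The 6-membered ring has only sp³ atoms, so it is not fully conjugated — not aromatic (cyclohexane).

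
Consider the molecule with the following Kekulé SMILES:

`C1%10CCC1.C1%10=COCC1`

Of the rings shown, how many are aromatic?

The SMILES encodes a four-membered saturated carbon ring; a five-membered ring of four carbons and one oxygen, with one C=C double bond and two sp³ carbons.
The 4-membered ring has only sp³ atoms, so it is not fully conjugated — not aromatic (cyclobutane).
The 5-membered ring with one oxygen has two sp³ carbons, so it is not fully conjugated — not aromatic (2,3-dihydrofuran).
None of the rings are aromatic. Total: 0.

0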